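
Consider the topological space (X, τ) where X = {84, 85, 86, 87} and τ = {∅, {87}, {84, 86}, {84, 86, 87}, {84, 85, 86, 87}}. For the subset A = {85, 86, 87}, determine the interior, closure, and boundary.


int(A) = {87}, cl(A) = {84, 85, 86, 87}, ∂A = {84, 85, 86}.

Closed sets in (X, τ) are complements of opens:
  closed(X, τ) = {∅, {85}, {85, 87}, {84, 85, 86}, {84, 85, 86, 87}}.
int(A) = ⋃ {U ∈ τ : U ⊆ A}. Opens contained in A: ∅, {87}.
Taking the union of these: int(A) = {87}.
cl(A) = ⋂ {C closed : A ⊆ C}. Closed sets containing A: {84, 85, 86, 87}.
Intersecting these: cl(A) = {84, 85, 86, 87}.
∂A = cl(A) ∖ int(A) = {84, 85, 86, 87} ∖ {87} = {84, 85, 86}.


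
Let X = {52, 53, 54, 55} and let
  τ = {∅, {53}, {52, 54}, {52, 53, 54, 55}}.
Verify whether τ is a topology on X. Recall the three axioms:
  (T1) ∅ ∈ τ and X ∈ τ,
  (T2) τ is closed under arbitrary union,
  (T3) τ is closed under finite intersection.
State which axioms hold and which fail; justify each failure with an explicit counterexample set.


τ is NOT a topology on X.

Axiom (T1): ∅ ∈ τ? Yes; X ∈ τ? Yes.
Axiom (T2/T3): check pairwise unions and intersections of members of τ.
Counterexample for (T2): {53} ∪ {52, 54} = {52, 53, 54} ∉ τ. Therefore τ is NOT a topology.


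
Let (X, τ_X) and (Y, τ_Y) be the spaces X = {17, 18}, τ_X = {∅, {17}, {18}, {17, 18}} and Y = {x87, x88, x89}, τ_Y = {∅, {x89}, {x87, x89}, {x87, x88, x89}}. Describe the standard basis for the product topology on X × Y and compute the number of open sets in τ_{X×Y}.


Basis B = {∅ × ∅, {17} × {x89}, {18} × {x89}, {17} × {x87, x89}, {17, 18} × {x89}, {18} × {x87, x89}, {17} × {x87, x88, x89}, {18} × {x87, x88, x89}, {17, 18} × {x87, x89}, {17, 18} × {x87, x88, x89}}; |τ_{X×Y}| = 16.

Enumerate products U × V with U ∈ τ_X, V ∈ τ_Y (deduplicated):
  ∅ × ∅ = {} (∅)
  {17} × {x89} = {(17,x89)}
  {18} × {x89} = {(18,x89)}
  {17} × {x87, x89} = {(17,x87), (17,x89)}
  {17, 18} × {x89} = {(17,x89), (18,x89)}
  {18} × {x87, x89} = {(18,x87), (18,x89)}
  {17} × {x87, x88, x89} = {(17,x87), (17,x88), (17,x89)}
  {18} × {x87, x88, x89} = {(18,x87), (18,x88), (18,x89)}
  {17, 18} × {x87, x89} = {(17,x87), (17,x89), (18,x87), (18,x89)}
  {17, 18} × {x87, x88, x89} = {(17,x87), (17,x88), (17,x89), (18,x87), (18,x88), (18,x89)}
These 10 distinct sets form the basis B.
Close under arbitrary unions to get τ_{X×Y}; counting gives |τ_{X×Y}| = 16.


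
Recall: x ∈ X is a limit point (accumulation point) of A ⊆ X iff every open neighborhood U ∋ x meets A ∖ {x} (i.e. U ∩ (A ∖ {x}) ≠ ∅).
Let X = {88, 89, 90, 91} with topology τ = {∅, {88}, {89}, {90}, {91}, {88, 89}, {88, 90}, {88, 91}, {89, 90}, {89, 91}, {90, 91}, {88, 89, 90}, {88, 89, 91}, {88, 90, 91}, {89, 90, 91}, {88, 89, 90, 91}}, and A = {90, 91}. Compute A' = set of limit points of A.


A' = ∅

For each x ∈ X, list the open sets U ∈ τ with x ∈ U, then check whether U ∩ (A ∖ {x}) ≠ ∅ for every such U.
  x = 88: open {88} ∋ x has {88} ∩ (A ∖ {88}) = ∅, so x is NOT a limit point.
  x = 89: open {89} ∋ x has {89} ∩ (A ∖ {89}) = ∅, so x is NOT a limit point.
  x = 90: open {90} ∋ x has {90} ∩ (A ∖ {90}) = ∅, so x is NOT a limit point.
  x = 91: open {91} ∋ x has {91} ∩ (A ∖ {91}) = ∅, so x is NOT a limit point.
Collecting: A' = ∅.


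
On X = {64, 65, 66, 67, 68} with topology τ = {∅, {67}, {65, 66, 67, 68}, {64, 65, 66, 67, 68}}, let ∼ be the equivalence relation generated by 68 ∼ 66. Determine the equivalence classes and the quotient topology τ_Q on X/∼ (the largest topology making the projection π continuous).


X/∼ = {[64], [65], [66=68], [67]}; |τ_Q| = 4.

Equivalence classes: [64], [65], [66=68], [67].
Quotient map π: X → X/∼ sends 64 ↦ [64], 65 ↦ [65], 66 ↦ [66=68], 67 ↦ [67], 68 ↦ [66=68].
For each subset V ⊆ X/∼, compute π^{-1}(V) ⊆ X and check whether π^{-1}(V) ∈ τ. V is open in τ_Q iff π^{-1}(V) ∈ τ.
  V = {}: π^{-1}(V) = ∅ ∈ τ ✓.
  V = {[64]}: π^{-1}(V) = {64} ∉ τ ✗.
  V = {[65]}: π^{-1}(V) = {65} ∉ τ ✗.
  V = {[64], [65]}: π^{-1}(V) = {64, 65} ∉ τ ✗.
  V = {[66=68]}: π^{-1}(V) = {66, 68} ∉ τ ✗.
  V = {[64], [66=68]}: π^{-1}(V) = {64, 66, 68} ∉ τ ✗.
  V = {[65], [66=68]}: π^{-1}(V) = {65, 66, 68} ∉ τ ✗.
  V = {[64], [65], [66=68]}: π^{-1}(V) = {64, 65, 66, 68} ∉ τ ✗.
  V = {[67]}: π^{-1}(V) = {67} ∈ τ ✓.
  V = {[64], [67]}: π^{-1}(V) = {64, 67} ∉ τ ✗.
  V = {[65], [67]}: π^{-1}(V) = {65, 67} ∉ τ ✗.
  V = {[64], [65], [67]}: π^{-1}(V) = {64, 65, 67} ∉ τ ✗.
  V = {[66=68], [67]}: π^{-1}(V) = {66, 67, 68} ∉ τ ✗.
  V = {[64], [66=68], [67]}: π^{-1}(V) = {64, 66, 67, 68} ∉ τ ✗.
  V = {[65], [66=68], [67]}: π^{-1}(V) = {65, 66, 67, 68} ∈ τ ✓.
  V = {[64], [65], [66=68], [67]}: π^{-1}(V) = {64, 65, 66, 67, 68} ∈ τ ✓.
Open sets in the quotient: τ_Q = {{}, {[67]}, {[65], [66=68], [67]}, {[64], [65], [66=68], [67]}} (4 elements).


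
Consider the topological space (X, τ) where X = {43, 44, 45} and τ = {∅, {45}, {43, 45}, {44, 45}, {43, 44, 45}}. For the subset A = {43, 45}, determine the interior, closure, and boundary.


int(A) = {43, 45}, cl(A) = {43, 44, 45}, ∂A = {44}.

Closed sets in (X, τ) are complements of opens:
  closed(X, τ) = {∅, {43}, {44}, {43, 44}, {43, 44, 45}}.
int(A) = ⋃ {U ∈ τ : U ⊆ A}. Opens contained in A: ∅, {45}, {43, 45}.
Taking the union of these: int(A) = {43, 45}.
cl(A) = ⋂ {C closed : A ⊆ C}. Closed sets containing A: {43, 44, 45}.
Intersecting these: cl(A) = {43, 44, 45}.
∂A = cl(A) ∖ int(A) = {43, 44, 45} ∖ {43, 45} = {44}.


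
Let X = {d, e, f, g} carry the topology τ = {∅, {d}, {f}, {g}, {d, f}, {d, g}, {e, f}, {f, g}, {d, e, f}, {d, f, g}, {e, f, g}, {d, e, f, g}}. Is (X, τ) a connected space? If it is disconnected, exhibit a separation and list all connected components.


(X, τ) is disconnected; components = [{d}, {g}, {e, f}].

Find clopen sets (U ∈ τ with X ∖ U ∈ τ):
  U = ∅, X ∖ U = {d, e, f, g} — both open, so U is clopen.
  U = {d}, X ∖ U = {e, f, g} — both open, so U is clopen.
  U = {g}, X ∖ U = {d, e, f} — both open, so U is clopen.
  U = {d, g}, X ∖ U = {e, f} — both open, so U is clopen.
  U = {e, f}, X ∖ U = {d, g} — both open, so U is clopen.
  U = {d, e, f}, X ∖ U = {g} — both open, so U is clopen.
  U = {e, f, g}, X ∖ U = {d} — both open, so U is clopen.
  U = {d, e, f, g}, X ∖ U = ∅ — both open, so U is clopen.
Nontrivial clopen(s) exist: e.g. {e, f, g}. So (X, τ) is disconnected.
Compute connected components by grouping points that agree on all clopens:
  component: {d}
  component: {g}
  component: {e, f}


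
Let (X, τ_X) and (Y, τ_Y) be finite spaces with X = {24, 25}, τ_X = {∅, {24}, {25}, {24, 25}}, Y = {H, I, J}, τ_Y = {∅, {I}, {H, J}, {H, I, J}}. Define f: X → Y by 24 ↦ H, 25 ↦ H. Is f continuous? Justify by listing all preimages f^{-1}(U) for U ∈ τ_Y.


f IS continuous.

Compute f^{-1}(U) for each U ∈ τ_Y:
  U = ∅: f^{-1}(U) = ∅ ∈ τ_X ✓.
  U = {I}: f^{-1}(U) = ∅ ∈ τ_X ✓.
  U = {H, J}: f^{-1}(U) = {24, 25} ∈ τ_X ✓.
  U = {H, I, J}: f^{-1}(U) = {24, 25} ∈ τ_X ✓.
Every preimage lies in τ_X, so f IS continuous.


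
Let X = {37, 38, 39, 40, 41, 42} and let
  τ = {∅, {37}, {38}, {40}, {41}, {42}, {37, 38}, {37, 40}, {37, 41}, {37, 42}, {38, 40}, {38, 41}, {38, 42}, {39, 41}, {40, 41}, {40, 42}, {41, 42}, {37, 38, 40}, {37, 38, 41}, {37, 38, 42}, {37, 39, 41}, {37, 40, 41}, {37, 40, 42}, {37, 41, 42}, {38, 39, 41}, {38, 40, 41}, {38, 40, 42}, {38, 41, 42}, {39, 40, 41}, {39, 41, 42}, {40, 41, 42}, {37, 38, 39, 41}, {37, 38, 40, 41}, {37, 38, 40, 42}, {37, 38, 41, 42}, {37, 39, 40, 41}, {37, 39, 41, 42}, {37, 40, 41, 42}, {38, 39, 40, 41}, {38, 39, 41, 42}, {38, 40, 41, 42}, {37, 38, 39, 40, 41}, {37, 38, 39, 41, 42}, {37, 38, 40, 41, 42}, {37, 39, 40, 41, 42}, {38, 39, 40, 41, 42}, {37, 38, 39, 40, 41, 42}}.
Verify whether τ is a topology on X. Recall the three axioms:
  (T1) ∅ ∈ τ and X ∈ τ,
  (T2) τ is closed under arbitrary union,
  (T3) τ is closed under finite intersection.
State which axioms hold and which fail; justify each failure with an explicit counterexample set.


τ is NOT a topology on X.

Axiom (T1): ∅ ∈ τ? Yes; X ∈ τ? Yes.
Axiom (T2/T3): check pairwise unions and intersections of members of τ.
Counterexample for (T2): {40} ∪ {39, 41, 42} = {39, 40, 41, 42} ∉ τ. Therefore τ is NOT a topology.


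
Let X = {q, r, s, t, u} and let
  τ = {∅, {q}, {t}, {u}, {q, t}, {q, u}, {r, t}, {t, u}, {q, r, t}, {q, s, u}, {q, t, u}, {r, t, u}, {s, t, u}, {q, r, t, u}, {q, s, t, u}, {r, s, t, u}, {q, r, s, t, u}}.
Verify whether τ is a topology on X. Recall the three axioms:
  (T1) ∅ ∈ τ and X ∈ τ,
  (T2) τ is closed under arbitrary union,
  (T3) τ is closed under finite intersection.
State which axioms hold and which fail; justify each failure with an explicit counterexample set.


τ is NOT a topology on X.

Axiom (T1): ∅ ∈ τ? Yes; X ∈ τ? Yes.
Axiom (T2/T3): check pairwise unions and intersections of members of τ.
Counterexample for (T3): {q, s, u} ∩ {s, t, u} = {s, u} ∉ τ. Therefore τ is NOT a topology.


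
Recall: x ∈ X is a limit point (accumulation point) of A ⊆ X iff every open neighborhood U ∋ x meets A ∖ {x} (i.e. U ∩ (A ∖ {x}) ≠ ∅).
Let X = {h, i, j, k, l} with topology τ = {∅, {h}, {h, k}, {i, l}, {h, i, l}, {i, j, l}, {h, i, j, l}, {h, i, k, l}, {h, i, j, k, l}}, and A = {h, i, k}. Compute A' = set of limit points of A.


A' = {j, k, l}

For each x ∈ X, list the open sets U ∈ τ with x ∈ U, then check whether U ∩ (A ∖ {x}) ≠ ∅ for every such U.
  x = h: open {h} ∋ x has {h} ∩ (A ∖ {h}) = ∅, so x is NOT a limit point.
  x = i: open {i, l} ∋ x has {i, l} ∩ (A ∖ {i}) = ∅, so x is NOT a limit point.
  x = j: opens ∋ x are {i, j, l}, {h, i, j, l}, {h, i, j, k, l}; each meets A ∖ {j}, so x IS a limit point.
  x = k: opens ∋ x are {h, k}, {h, i, k, l}, {h, i, j, k, l}; each meets A ∖ {k}, so x IS a limit point.
  x = l: opens ∋ x are {i, l}, {h, i, l}, {i, j, l}, {h, i, j, l}, {h, i, k, l}, {h, i, j, k, l}; each meets A ∖ {l}, so x IS a limit point.
Collecting: A' = {j, k, l}.


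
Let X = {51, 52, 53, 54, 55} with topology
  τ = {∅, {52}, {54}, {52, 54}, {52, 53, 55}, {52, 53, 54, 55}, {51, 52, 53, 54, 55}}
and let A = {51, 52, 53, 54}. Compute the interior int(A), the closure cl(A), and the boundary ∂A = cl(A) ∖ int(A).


int(A) = {52, 54}, cl(A) = {51, 52, 53, 54, 55}, ∂A = {51, 53, 55}.

Closed sets in (X, τ) are complements of opens:
  closed(X, τ) = {∅, {51}, {51, 54}, {51, 53, 55}, {51, 52, 53, 55}, {51, 53, 54, 55}, {51, 52, 53, 54, 55}}.
int(A) = ⋃ {U ∈ τ : U ⊆ A}. Opens contained in A: ∅, {52}, {54}, {52, 54}.
Taking the union of these: int(A) = {52, 54}.
cl(A) = ⋂ {C closed : A ⊆ C}. Closed sets containing A: {51, 52, 53, 54, 55}.
Intersecting these: cl(A) = {51, 52, 53, 54, 55}.
∂A = cl(A) ∖ int(A) = {51, 52, 53, 54, 55} ∖ {52, 54} = {51, 53, 55}.


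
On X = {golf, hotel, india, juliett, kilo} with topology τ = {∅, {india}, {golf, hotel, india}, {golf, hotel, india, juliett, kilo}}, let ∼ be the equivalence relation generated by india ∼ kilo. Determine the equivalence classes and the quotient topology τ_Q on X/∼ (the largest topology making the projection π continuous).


X/∼ = {[golf], [hotel], [india=kilo], [juliett]}; |τ_Q| = 2.

Equivalence classes: [golf], [hotel], [india=kilo], [juliett].
Quotient map π: X → X/∼ sends golf ↦ [golf], hotel ↦ [hotel], india ↦ [india=kilo], juliett ↦ [juliett], kilo ↦ [india=kilo].
For each subset V ⊆ X/∼, compute π^{-1}(V) ⊆ X and check whether π^{-1}(V) ∈ τ. V is open in τ_Q iff π^{-1}(V) ∈ τ.
  V = {}: π^{-1}(V) = ∅ ∈ τ ✓.
  V = {[golf]}: π^{-1}(V) = {golf} ∉ τ ✗.
  V = {[hotel]}: π^{-1}(V) = {hotel} ∉ τ ✗.
  V = {[golf], [hotel]}: π^{-1}(V) = {golf, hotel} ∉ τ ✗.
  V = {[india=kilo]}: π^{-1}(V) = {india, kilo} ∉ τ ✗.
  V = {[golf], [india=kilo]}: π^{-1}(V) = {golf, india, kilo} ∉ τ ✗.
  V = {[hotel], [india=kilo]}: π^{-1}(V) = {hotel, india, kilo} ∉ τ ✗.
  V = {[golf], [hotel], [india=kilo]}: π^{-1}(V) = {golf, hotel, india, kilo} ∉ τ ✗.
  V = {[juliett]}: π^{-1}(V) = {juliett} ∉ τ ✗.
  V = {[golf], [juliett]}: π^{-1}(V) = {golf, juliett} ∉ τ ✗.
  V = {[hotel], [juliett]}: π^{-1}(V) = {hotel, juliett} ∉ τ ✗.
  V = {[golf], [hotel], [juliett]}: π^{-1}(V) = {golf, hotel, juliett} ∉ τ ✗.
  V = {[india=kilo], [juliett]}: π^{-1}(V) = {india, juliett, kilo} ∉ τ ✗.
  V = {[golf], [india=kilo], [juliett]}: π^{-1}(V) = {golf, india, juliett, kilo} ∉ τ ✗.
  V = {[hotel], [india=kilo], [juliett]}: π^{-1}(V) = {hotel, india, juliett, kilo} ∉ τ ✗.
  V = {[golf], [hotel], [india=kilo], [juliett]}: π^{-1}(V) = {golf, hotel, india, juliett, kilo} ∈ τ ✓.
Open sets in the quotient: τ_Q = {{}, {[golf], [hotel], [india=kilo], [juliett]}} (2 elements).


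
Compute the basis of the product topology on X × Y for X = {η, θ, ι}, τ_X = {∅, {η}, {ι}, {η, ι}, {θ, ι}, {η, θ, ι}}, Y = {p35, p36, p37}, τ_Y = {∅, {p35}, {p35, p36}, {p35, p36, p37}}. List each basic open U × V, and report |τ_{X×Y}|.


Basis B = {∅ × ∅, {η} × {p35}, {ι} × {p35}, {η} × {p35, p36}, {η, ι} × {p35}, {θ, ι} × {p35}, {ι} × {p35, p36}, {η} × {p35, p36, p37}, {η, θ, ι} × {p35}, {ι} × {p35, p36, p37}, {η, ι} × {p35, p36}, {θ, ι} × {p35, p36}, {η, ι} × {p35, p36, p37}, {η, θ, ι} × {p35, p36}, {θ, ι} × {p35, p36, p37}, {η, θ, ι} × {p35, p36, p37}}; |τ_{X×Y}| = 40.

Enumerate products U × V with U ∈ τ_X, V ∈ τ_Y (deduplicated):
  ∅ × ∅ = {} (∅)
  {η} × {p35} = {(η,p35)}
  {ι} × {p35} = {(ι,p35)}
  {η} × {p35, p36} = {(η,p35), (η,p36)}
  {η, ι} × {p35} = {(η,p35), (ι,p35)}
  {θ, ι} × {p35} = {(θ,p35), (ι,p35)}
  {ι} × {p35, p36} = {(ι,p35), (ι,p36)}
  {η} × {p35, p36, p37} = {(η,p35), (η,p36), (η,p37)}
  {η, θ, ι} × {p35} = {(η,p35), (θ,p35), (ι,p35)}
  {ι} × {p35, p36, p37} = {(ι,p35), (ι,p36), (ι,p37)}
  {η, ι} × {p35, p36} = {(η,p35), (η,p36), (ι,p35), (ι,p36)}
  {θ, ι} × {p35, p36} = {(θ,p35), (θ,p36), (ι,p35), (ι,p36)}
  {η, ι} × {p35, p36, p37} = {(η,p35), (η,p36), (η,p37), (ι,p35), (ι,p36), (ι,p37)}
  {η, θ, ι} × {p35, p36} = {(η,p35), (η,p36), (θ,p35), (θ,p36), (ι,p35), (ι,p36)}
  {θ, ι} × {p35, p36, p37} = {(θ,p35), (θ,p36), (θ,p37), (ι,p35), (ι,p36), (ι,p37)}
  {η, θ, ι} × {p35, p36, p37} = {(η,p35), (η,p36), (η,p37), (θ,p35), (θ,p36), (θ,p37), (ι,p35), (ι,p36), (ι,p37)}
These 16 distinct sets form the basis B.
Close under arbitrary unions to get τ_{X×Y}; counting gives |τ_{X×Y}| = 40.


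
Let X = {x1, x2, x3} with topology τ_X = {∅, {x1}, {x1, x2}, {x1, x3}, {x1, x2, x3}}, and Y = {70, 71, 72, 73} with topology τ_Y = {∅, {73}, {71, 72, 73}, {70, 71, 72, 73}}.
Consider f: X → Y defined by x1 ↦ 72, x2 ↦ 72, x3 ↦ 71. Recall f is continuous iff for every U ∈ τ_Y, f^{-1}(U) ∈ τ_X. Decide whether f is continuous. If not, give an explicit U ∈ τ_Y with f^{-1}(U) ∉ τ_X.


f IS continuous.

Compute f^{-1}(U) for each U ∈ τ_Y:
  U = ∅: f^{-1}(U) = ∅ ∈ τ_X ✓.
  U = {73}: f^{-1}(U) = ∅ ∈ τ_X ✓.
  U = {71, 72, 73}: f^{-1}(U) = {x1, x2, x3} ∈ τ_X ✓.
  U = {70, 71, 72, 73}: f^{-1}(U) = {x1, x2, x3} ∈ τ_X ✓.
Every preimage lies in τ_X, so f IS continuous.


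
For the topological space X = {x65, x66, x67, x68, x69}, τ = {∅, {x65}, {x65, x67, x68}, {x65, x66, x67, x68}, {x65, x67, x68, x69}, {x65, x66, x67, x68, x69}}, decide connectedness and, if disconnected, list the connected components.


(X, τ) is connected.

Find clopen sets (U ∈ τ with X ∖ U ∈ τ):
  U = ∅, X ∖ U = {x65, x66, x67, x68, x69} — both open, so U is clopen.
  U = {x65, x66, x67, x68, x69}, X ∖ U = ∅ — both open, so U is clopen.
Only trivial clopens (∅ and X) exist, so (X, τ) is connected.
Compute connected components by grouping points that agree on all clopens:
  component: {x65, x66, x67, x68, x69}


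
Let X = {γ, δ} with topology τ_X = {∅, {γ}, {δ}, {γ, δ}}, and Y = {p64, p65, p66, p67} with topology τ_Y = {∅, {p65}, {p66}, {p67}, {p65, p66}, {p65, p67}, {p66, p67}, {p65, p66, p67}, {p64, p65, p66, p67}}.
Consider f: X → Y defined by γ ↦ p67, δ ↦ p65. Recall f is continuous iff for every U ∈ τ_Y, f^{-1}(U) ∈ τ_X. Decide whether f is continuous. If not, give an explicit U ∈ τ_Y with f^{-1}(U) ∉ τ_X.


f IS continuous.

Compute f^{-1}(U) for each U ∈ τ_Y:
  U = ∅: f^{-1}(U) = ∅ ∈ τ_X ✓.
  U = {p65}: f^{-1}(U) = {δ} ∈ τ_X ✓.
  U = {p66}: f^{-1}(U) = ∅ ∈ τ_X ✓.
  U = {p67}: f^{-1}(U) = {γ} ∈ τ_X ✓.
  U = {p65, p66}: f^{-1}(U) = {δ} ∈ τ_X ✓.
  U = {p65, p67}: f^{-1}(U) = {γ, δ} ∈ τ_X ✓.
  U = {p66, p67}: f^{-1}(U) = {γ} ∈ τ_X ✓.
  U = {p65, p66, p67}: f^{-1}(U) = {γ, δ} ∈ τ_X ✓.
  U = {p64, p65, p66, p67}: f^{-1}(U) = {γ, δ} ∈ τ_X ✓.
Every preimage lies in τ_X, so f IS continuous.


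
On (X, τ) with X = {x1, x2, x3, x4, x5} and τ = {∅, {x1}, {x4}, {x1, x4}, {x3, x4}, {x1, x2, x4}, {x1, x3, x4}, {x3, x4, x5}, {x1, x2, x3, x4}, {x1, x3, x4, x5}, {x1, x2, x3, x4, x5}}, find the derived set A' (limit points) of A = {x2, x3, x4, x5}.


A' = {x2, x3, x5}

For each x ∈ X, list the open sets U ∈ τ with x ∈ U, then check whether U ∩ (A ∖ {x}) ≠ ∅ for every such U.
  x = x1: open {x1} ∋ x has {x1} ∩ (A ∖ {x1}) = ∅, so x is NOT a limit point.
  x = x2: opens ∋ x are {x1, x2, x4}, {x1, x2, x3, x4}, {x1, x2, x3, x4, x5}; each meets A ∖ {x2}, so x IS a limit point.
  x = x3: opens ∋ x are {x3, x4}, {x1, x3, x4}, {x3, x4, x5}, {x1, x2, x3, x4}, {x1, x3, x4, x5}, {x1, x2, x3, x4, x5}; each meets A ∖ {x3}, so x IS a limit point.
  x = x4: open {x4} ∋ x has {x4} ∩ (A ∖ {x4}) = ∅, so x is NOT a limit point.
  x = x5: opens ∋ x are {x3, x4, x5}, {x1, x3, x4, x5}, {x1, x2, x3, x4, x5}; each meets A ∖ {x5}, so x IS a limit point.
Collecting: A' = {x2, x3, x5}.


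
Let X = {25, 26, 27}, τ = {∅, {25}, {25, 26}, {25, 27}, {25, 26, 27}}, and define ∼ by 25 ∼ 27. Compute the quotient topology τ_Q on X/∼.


X/∼ = {[25=27], [26]}; |τ_Q| = 3.

Equivalence classes: [25=27], [26].
Quotient map π: X → X/∼ sends 25 ↦ [25=27], 26 ↦ [26], 27 ↦ [25=27].
For each subset V ⊆ X/∼, compute π^{-1}(V) ⊆ X and check whether π^{-1}(V) ∈ τ. V is open in τ_Q iff π^{-1}(V) ∈ τ.
  V = {}: π^{-1}(V) = ∅ ∈ τ ✓.
  V = {[25=27]}: π^{-1}(V) = {25, 27} ∈ τ ✓.
  V = {[26]}: π^{-1}(V) = {26} ∉ τ ✗.
  V = {[25=27], [26]}: π^{-1}(V) = {25, 26, 27} ∈ τ ✓.
Open sets in the quotient: τ_Q = {{}, {[25=27]}, {[25=27], [26]}} (3 elements).


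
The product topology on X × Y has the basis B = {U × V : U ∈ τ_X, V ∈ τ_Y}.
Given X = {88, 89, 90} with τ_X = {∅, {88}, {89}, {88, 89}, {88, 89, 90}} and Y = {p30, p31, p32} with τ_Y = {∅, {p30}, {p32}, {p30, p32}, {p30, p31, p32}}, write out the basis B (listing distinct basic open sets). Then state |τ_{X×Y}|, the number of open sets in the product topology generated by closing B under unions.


Basis B = {∅ × ∅, {88} × {p30}, {88} × {p32}, {89} × {p30}, {89} × {p32}, {88} × {p30, p32}, {88, 89} × {p30}, {88, 89} × {p32}, {89} × {p30, p32}, {88} × {p30, p31, p32}, {88, 89, 90} × {p30}, {88, 89, 90} × {p32}, {89} × {p30, p31, p32}, {88, 89} × {p30, p32}, {88, 89} × {p30, p31, p32}, {88, 89, 90} × {p30, p32}, {88, 89, 90} × {p30, p31, p32}}; |τ_{X×Y}| = 48.

Enumerate products U × V with U ∈ τ_X, V ∈ τ_Y (deduplicated):
  ∅ × ∅ = {} (∅)
  {88} × {p30} = {(88,p30)}
  {88} × {p32} = {(88,p32)}
  {89} × {p30} = {(89,p30)}
  {89} × {p32} = {(89,p32)}
  {88} × {p30, p32} = {(88,p30), (88,p32)}
  {88, 89} × {p30} = {(88,p30), (89,p30)}
  {88, 89} × {p32} = {(88,p32), (89,p32)}
  {89} × {p30, p32} = {(89,p30), (89,p32)}
  {88} × {p30, p31, p32} = {(88,p30), (88,p31), (88,p32)}
  {88, 89, 90} × {p30} = {(88,p30), (89,p30), (90,p30)}
  {88, 89, 90} × {p32} = {(88,p32), (89,p32), (90,p32)}
  {89} × {p30, p31, p32} = {(89,p30), (89,p31), (89,p32)}
  {88, 89} × {p30, p32} = {(88,p30), (88,p32), (89,p30), (89,p32)}
  {88, 89} × {p30, p31, p32} = {(88,p30), (88,p31), (88,p32), (89,p30), (89,p31), (89,p32)}
  {88, 89, 90} × {p30, p32} = {(88,p30), (88,p32), (89,p30), (89,p32), (90,p30), (90,p32)}
  {88, 89, 90} × {p30, p31, p32} = {(88,p30), (88,p31), (88,p32), (89,p30), (89,p31), (89,p32), (90,p30), (90,p31), (90,p32)}
These 17 distinct sets form the basis B.
Close under arbitrary unions to get τ_{X×Y}; counting gives |τ_{X×Y}| = 48.


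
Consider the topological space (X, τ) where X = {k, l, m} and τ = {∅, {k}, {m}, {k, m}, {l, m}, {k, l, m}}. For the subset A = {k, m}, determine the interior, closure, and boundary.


int(A) = {k, m}, cl(A) = {k, l, m}, ∂A = {l}.

Closed sets in (X, τ) are complements of opens:
  closed(X, τ) = {∅, {k}, {l}, {k, l}, {l, m}, {k, l, m}}.
int(A) = ⋃ {U ∈ τ : U ⊆ A}. Opens contained in A: ∅, {k}, {m}, {k, m}.
Taking the union of these: int(A) = {k, m}.
cl(A) = ⋂ {C closed : A ⊆ C}. Closed sets containing A: {k, l, m}.
Intersecting these: cl(A) = {k, l, m}.
∂A = cl(A) ∖ int(A) = {k, l, m} ∖ {k, m} = {l}.


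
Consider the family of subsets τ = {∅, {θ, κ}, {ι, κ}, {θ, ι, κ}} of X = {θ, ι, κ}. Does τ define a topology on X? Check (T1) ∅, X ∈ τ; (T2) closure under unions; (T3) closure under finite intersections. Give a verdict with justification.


τ is NOT a topology on X.

Axiom (T1): ∅ ∈ τ? Yes; X ∈ τ? Yes.
Axiom (T2/T3): check pairwise unions and intersections of members of τ.
Counterexample for (T3): {θ, κ} ∩ {ι, κ} = {κ} ∉ τ. Therefore τ is NOT a topology.


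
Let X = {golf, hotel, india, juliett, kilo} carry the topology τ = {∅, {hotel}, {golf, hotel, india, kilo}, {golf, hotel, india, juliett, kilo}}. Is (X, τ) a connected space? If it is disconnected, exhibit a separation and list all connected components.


(X, τ) is connected.

Find clopen sets (U ∈ τ with X ∖ U ∈ τ):
  U = ∅, X ∖ U = {golf, hotel, india, juliett, kilo} — both open, so U is clopen.
  U = {golf, hotel, india, juliett, kilo}, X ∖ U = ∅ — both open, so U is clopen.
Only trivial clopens (∅ and X) exist, so (X, τ) is connected.
Compute connected components by grouping points that agree on all clopens:
  component: {golf, hotel, india, juliett, kilo}


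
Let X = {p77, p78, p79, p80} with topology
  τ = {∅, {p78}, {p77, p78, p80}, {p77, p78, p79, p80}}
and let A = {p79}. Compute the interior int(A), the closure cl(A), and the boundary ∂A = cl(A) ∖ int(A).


int(A) = ∅, cl(A) = {p79}, ∂A = {p79}.

Closed sets in (X, τ) are complements of opens:
  closed(X, τ) = {∅, {p79}, {p77, p79, p80}, {p77, p78, p79, p80}}.
int(A) = ⋃ {U ∈ τ : U ⊆ A}. Opens contained in A: ∅.
Taking the union of these: int(A) = ∅.
cl(A) = ⋂ {C closed : A ⊆ C}. Closed sets containing A: {p79}, {p77, p79, p80}, {p77, p78, p79, p80}.
Intersecting these: cl(A) = {p79}.
∂A = cl(A) ∖ int(A) = {p79} ∖ ∅ = {p79}.


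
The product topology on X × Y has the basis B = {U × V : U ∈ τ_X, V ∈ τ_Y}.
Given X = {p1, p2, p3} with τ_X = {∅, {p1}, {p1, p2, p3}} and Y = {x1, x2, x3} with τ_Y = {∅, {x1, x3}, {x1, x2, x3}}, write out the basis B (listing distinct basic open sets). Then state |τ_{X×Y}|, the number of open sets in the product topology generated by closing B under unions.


Basis B = {∅ × ∅, {p1} × {x1, x3}, {p1} × {x1, x2, x3}, {p1, p2, p3} × {x1, x3}, {p1, p2, p3} × {x1, x2, x3}}; |τ_{X×Y}| = 6.

Enumerate products U × V with U ∈ τ_X, V ∈ τ_Y (deduplicated):
  ∅ × ∅ = {} (∅)
  {p1} × {x1, x3} = {(p1,x1), (p1,x3)}
  {p1} × {x1, x2, x3} = {(p1,x1), (p1,x2), (p1,x3)}
  {p1, p2, p3} × {x1, x3} = {(p1,x1), (p1,x3), (p2,x1), (p2,x3), (p3,x1), (p3,x3)}
  {p1, p2, p3} × {x1, x2, x3} = {(p1,x1), (p1,x2), (p1,x3), (p2,x1), (p2,x2), (p2,x3), (p3,x1), (p3,x2), (p3,x3)}
These 5 distinct sets form the basis B.
Close under arbitrary unions to get τ_{X×Y}; counting gives |τ_{X×Y}| = 6.


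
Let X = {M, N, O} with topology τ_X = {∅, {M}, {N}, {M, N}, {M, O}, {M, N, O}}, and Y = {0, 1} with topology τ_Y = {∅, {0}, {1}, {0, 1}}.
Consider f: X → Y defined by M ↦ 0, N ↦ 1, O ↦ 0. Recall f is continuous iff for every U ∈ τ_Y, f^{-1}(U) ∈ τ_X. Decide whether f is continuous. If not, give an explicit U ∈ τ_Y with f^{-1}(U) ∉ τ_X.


f IS continuous.

Compute f^{-1}(U) for each U ∈ τ_Y:
  U = ∅: f^{-1}(U) = ∅ ∈ τ_X ✓.
  U = {0}: f^{-1}(U) = {M, O} ∈ τ_X ✓.
  U = {1}: f^{-1}(U) = {N} ∈ τ_X ✓.
  U = {0, 1}: f^{-1}(U) = {M, N, O} ∈ τ_X ✓.
Every preimage lies in τ_X, so f IS continuous.


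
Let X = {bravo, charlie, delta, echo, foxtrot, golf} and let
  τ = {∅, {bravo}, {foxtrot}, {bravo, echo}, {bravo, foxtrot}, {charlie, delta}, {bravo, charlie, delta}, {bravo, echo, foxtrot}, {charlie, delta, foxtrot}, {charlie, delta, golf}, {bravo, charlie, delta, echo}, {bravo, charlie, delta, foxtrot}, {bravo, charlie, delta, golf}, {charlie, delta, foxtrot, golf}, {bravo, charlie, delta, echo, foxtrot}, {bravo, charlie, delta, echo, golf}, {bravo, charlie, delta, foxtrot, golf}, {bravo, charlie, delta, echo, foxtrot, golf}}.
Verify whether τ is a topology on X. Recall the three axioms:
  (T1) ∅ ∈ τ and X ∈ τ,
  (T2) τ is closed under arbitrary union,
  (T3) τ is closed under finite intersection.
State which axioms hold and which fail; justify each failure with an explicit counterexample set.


τ IS a topology on X.

Axiom (T1): ∅ ∈ τ? Yes; X ∈ τ? Yes.
Axiom (T2/T3): check pairwise unions and intersections of members of τ.
All pairwise intersections and unions checked — each lies in τ. Therefore τ satisfies (T1), (T2), (T3): it IS a topology on X.


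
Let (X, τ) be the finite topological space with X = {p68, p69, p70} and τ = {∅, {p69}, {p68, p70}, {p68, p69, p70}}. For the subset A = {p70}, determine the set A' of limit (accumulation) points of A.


A' = {p68}

For each x ∈ X, list the open sets U ∈ τ with x ∈ U, then check whether U ∩ (A ∖ {x}) ≠ ∅ for every such U.
  x = p68: opens ∋ x are {p68, p70}, {p68, p69, p70}; each meets A ∖ {p68}, so x IS a limit point.
  x = p69: open {p69} ∋ x has {p69} ∩ (A ∖ {p69}) = ∅, so x is NOT a limit point.
  x = p70: open {p68, p70} ∋ x has {p68, p70} ∩ (A ∖ {p70}) = ∅, so x is NOT a limit point.
Collecting: A' = {p68}.


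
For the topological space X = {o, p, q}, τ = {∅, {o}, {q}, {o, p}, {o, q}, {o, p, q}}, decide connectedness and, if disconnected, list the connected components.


(X, τ) is disconnected; components = [{q}, {o, p}].

Find clopen sets (U ∈ τ with X ∖ U ∈ τ):
  U = ∅, X ∖ U = {o, p, q} — both open, so U is clopen.
  U = {q}, X ∖ U = {o, p} — both open, so U is clopen.
  U = {o, p}, X ∖ U = {q} — both open, so U is clopen.
  U = {o, p, q}, X ∖ U = ∅ — both open, so U is clopen.
Nontrivial clopen(s) exist: e.g. {q}. So (X, τ) is disconnected.
Compute connected components by grouping points that agree on all clopens:
  component: {q}
  component: {o, p}


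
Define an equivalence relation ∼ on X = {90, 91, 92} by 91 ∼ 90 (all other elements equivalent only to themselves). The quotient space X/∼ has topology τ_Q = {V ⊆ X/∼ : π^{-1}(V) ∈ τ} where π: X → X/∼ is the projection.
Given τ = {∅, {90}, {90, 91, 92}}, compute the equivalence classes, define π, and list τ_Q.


X/∼ = {[90=91], [92]}; |τ_Q| = 2.

Equivalence classes: [90=91], [92].
Quotient map π: X → X/∼ sends 90 ↦ [90=91], 91 ↦ [90=91], 92 ↦ [92].
For each subset V ⊆ X/∼, compute π^{-1}(V) ⊆ X and check whether π^{-1}(V) ∈ τ. V is open in τ_Q iff π^{-1}(V) ∈ τ.
  V = {}: π^{-1}(V) = ∅ ∈ τ ✓.
  V = {[90=91]}: π^{-1}(V) = {90, 91} ∉ τ ✗.
  V = {[92]}: π^{-1}(V) = {92} ∉ τ ✗.
  V = {[90=91], [92]}: π^{-1}(V) = {90, 91, 92} ∈ τ ✓.
Open sets in the quotient: τ_Q = {{}, {[90=91], [92]}} (2 elements).


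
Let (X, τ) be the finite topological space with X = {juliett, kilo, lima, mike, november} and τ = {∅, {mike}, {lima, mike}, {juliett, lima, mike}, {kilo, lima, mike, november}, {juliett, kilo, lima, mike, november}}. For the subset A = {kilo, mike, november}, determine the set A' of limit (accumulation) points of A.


A' = {juliett, kilo, lima, november}

For each x ∈ X, list the open sets U ∈ τ with x ∈ U, then check whether U ∩ (A ∖ {x}) ≠ ∅ for every such U.
  x = juliett: opens ∋ x are {juliett, lima, mike}, {juliett, kilo, lima, mike, november}; each meets A ∖ {juliett}, so x IS a limit point.
  x = kilo: opens ∋ x are {kilo, lima, mike, november}, {juliett, kilo, lima, mike, november}; each meets A ∖ {kilo}, so x IS a limit point.
  x = lima: opens ∋ x are {lima, mike}, {juliett, lima, mike}, {kilo, lima, mike, november}, {juliett, kilo, lima, mike, november}; each meets A ∖ {lima}, so x IS a limit point.
  x = mike: open {mike} ∋ x has {mike} ∩ (A ∖ {mike}) = ∅, so x is NOT a limit point.
  x = november: opens ∋ x are {kilo, lima, mike, november}, {juliett, kilo, lima, mike, november}; each meets A ∖ {november}, so x IS a limit point.
Collecting: A' = {juliett, kilo, lima, november}.


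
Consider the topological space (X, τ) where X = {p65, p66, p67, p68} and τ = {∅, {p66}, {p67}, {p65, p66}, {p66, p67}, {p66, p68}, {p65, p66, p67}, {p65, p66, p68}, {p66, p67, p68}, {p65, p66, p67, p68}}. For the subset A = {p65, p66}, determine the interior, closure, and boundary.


int(A) = {p65, p66}, cl(A) = {p65, p66, p68}, ∂A = {p68}.

Closed sets in (X, τ) are complements of opens:
  closed(X, τ) = {∅, {p65}, {p67}, {p68}, {p65, p67}, {p65, p68}, {p67, p68}, {p65, p66, p68}, {p65, p67, p68}, {p65, p66, p67, p68}}.
int(A) = ⋃ {U ∈ τ : U ⊆ A}. Opens contained in A: ∅, {p66}, {p65, p66}.
Taking the union of these: int(A) = {p65, p66}.
cl(A) = ⋂ {C closed : A ⊆ C}. Closed sets containing A: {p65, p66, p68}, {p65, p66, p67, p68}.
Intersecting these: cl(A) = {p65, p66, p68}.
∂A = cl(A) ∖ int(A) = {p65, p66, p68} ∖ {p65, p66} = {p68}.


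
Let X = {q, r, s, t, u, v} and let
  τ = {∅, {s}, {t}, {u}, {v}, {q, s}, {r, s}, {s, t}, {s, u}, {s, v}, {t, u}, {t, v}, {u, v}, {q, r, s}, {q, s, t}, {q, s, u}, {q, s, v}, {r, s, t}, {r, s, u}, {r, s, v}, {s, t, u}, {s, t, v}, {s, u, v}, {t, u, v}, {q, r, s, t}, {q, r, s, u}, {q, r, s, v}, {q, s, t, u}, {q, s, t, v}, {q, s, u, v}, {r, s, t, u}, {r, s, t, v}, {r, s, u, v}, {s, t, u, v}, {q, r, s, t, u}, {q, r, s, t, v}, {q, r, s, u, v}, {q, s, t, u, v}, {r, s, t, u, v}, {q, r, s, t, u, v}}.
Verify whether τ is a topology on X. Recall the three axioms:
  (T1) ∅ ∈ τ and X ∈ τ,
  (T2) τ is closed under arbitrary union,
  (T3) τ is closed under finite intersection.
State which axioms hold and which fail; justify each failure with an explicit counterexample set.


τ IS a topology on X.

Axiom (T1): ∅ ∈ τ? Yes; X ∈ τ? Yes.
Axiom (T2/T3): check pairwise unions and intersections of members of τ.
All pairwise intersections and unions checked — each lies in τ. Therefore τ satisfies (T1), (T2), (T3): it IS a topology on X.


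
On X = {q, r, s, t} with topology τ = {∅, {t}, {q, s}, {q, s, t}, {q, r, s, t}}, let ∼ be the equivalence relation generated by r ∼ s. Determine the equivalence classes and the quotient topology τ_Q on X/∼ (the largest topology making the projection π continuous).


X/∼ = {[q], [r=s], [t]}; |τ_Q| = 3.

Equivalence classes: [q], [r=s], [t].
Quotient map π: X → X/∼ sends q ↦ [q], r ↦ [r=s], s ↦ [r=s], t ↦ [t].
For each subset V ⊆ X/∼, compute π^{-1}(V) ⊆ X and check whether π^{-1}(V) ∈ τ. V is open in τ_Q iff π^{-1}(V) ∈ τ.
  V = {}: π^{-1}(V) = ∅ ∈ τ ✓.
  V = {[q]}: π^{-1}(V) = {q} ∉ τ ✗.
  V = {[r=s]}: π^{-1}(V) = {r, s} ∉ τ ✗.
  V = {[q], [r=s]}: π^{-1}(V) = {q, r, s} ∉ τ ✗.
  V = {[t]}: π^{-1}(V) = {t} ∈ τ ✓.
  V = {[q], [t]}: π^{-1}(V) = {q, t} ∉ τ ✗.
  V = {[r=s], [t]}: π^{-1}(V) = {r, s, t} ∉ τ ✗.
  V = {[q], [r=s], [t]}: π^{-1}(V) = {q, r, s, t} ∈ τ ✓.
Open sets in the quotient: τ_Q = {{}, {[t]}, {[q], [r=s], [t]}} (3 elements).


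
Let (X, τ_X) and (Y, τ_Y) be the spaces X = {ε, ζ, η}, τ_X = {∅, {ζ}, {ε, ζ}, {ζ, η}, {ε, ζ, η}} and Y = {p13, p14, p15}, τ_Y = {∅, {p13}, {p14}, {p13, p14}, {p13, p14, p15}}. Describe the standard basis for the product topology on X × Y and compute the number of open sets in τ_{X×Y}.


Basis B = {∅ × ∅, {ζ} × {p13}, {ζ} × {p14}, {ε, ζ} × {p13}, {ε, ζ} × {p14}, {ζ} × {p13, p14}, {ζ, η} × {p13}, {ζ, η} × {p14}, {ε, ζ, η} × {p13}, {ε, ζ, η} × {p14}, {ζ} × {p13, p14, p15}, {ε, ζ} × {p13, p14}, {ζ, η} × {p13, p14}, {ε, ζ} × {p13, p14, p15}, {ε, ζ, η} × {p13, p14}, {ζ, η} × {p13, p14, p15}, {ε, ζ, η} × {p13, p14, p15}}; |τ_{X×Y}| = 50.

Enumerate products U × V with U ∈ τ_X, V ∈ τ_Y (deduplicated):
  ∅ × ∅ = {} (∅)
  {ζ} × {p13} = {(ζ,p13)}
  {ζ} × {p14} = {(ζ,p14)}
  {ε, ζ} × {p13} = {(ε,p13), (ζ,p13)}
  {ε, ζ} × {p14} = {(ε,p14), (ζ,p14)}
  {ζ} × {p13, p14} = {(ζ,p13), (ζ,p14)}
  {ζ, η} × {p13} = {(ζ,p13), (η,p13)}
  {ζ, η} × {p14} = {(ζ,p14), (η,p14)}
  {ε, ζ, η} × {p13} = {(ε,p13), (ζ,p13), (η,p13)}
  {ε, ζ, η} × {p14} = {(ε,p14), (ζ,p14), (η,p14)}
  {ζ} × {p13, p14, p15} = {(ζ,p13), (ζ,p14), (ζ,p15)}
  {ε, ζ} × {p13, p14} = {(ε,p13), (ε,p14), (ζ,p13), (ζ,p14)}
  {ζ, η} × {p13, p14} = {(ζ,p13), (ζ,p14), (η,p13), (η,p14)}
  {ε, ζ} × {p13, p14, p15} = {(ε,p13), (ε,p14), (ε,p15), (ζ,p13), (ζ,p14), (ζ,p15)}
  {ε, ζ, η} × {p13, p14} = {(ε,p13), (ε,p14), (ζ,p13), (ζ,p14), (η,p13), (η,p14)}
  {ζ, η} × {p13, p14, p15} = {(ζ,p13), (ζ,p14), (ζ,p15), (η,p13), (η,p14), (η,p15)}
  {ε, ζ, η} × {p13, p14, p15} = {(ε,p13), (ε,p14), (ε,p15), (ζ,p13), (ζ,p14), (ζ,p15), (η,p13), (η,p14), (η,p15)}
These 17 distinct sets form the basis B.
Close under arbitrary unions to get τ_{X×Y}; counting gives |τ_{X×Y}| = 50.


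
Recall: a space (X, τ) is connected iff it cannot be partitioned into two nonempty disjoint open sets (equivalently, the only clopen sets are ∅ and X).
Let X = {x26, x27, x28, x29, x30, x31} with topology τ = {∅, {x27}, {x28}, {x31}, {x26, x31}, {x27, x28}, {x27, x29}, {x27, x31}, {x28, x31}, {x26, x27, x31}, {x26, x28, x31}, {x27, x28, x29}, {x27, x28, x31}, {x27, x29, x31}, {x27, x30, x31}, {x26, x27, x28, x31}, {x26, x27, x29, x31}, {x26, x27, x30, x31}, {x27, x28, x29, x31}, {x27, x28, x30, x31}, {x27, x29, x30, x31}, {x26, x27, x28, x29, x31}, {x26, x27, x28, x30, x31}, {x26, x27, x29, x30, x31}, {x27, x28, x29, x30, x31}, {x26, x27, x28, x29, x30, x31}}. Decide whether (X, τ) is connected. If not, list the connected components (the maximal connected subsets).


(X, τ) is disconnected; components = [{x28}, {x26, x27, x29, x30, x31}].

Find clopen sets (U ∈ τ with X ∖ U ∈ τ):
  U = ∅, X ∖ U = {x26, x27, x28, x29, x30, x31} — both open, so U is clopen.
  U = {x28}, X ∖ U = {x26, x27, x29, x30, x31} — both open, so U is clopen.
  U = {x26, x27, x29, x30, x31}, X ∖ U = {x28} — both open, so U is clopen.
  U = {x26, x27, x28, x29, x30, x31}, X ∖ U = ∅ — both open, so U is clopen.
Nontrivial clopen(s) exist: e.g. {x26, x27, x29, x30, x31}. So (X, τ) is disconnected.
Compute connected components by grouping points that agree on all clopens:
  component: {x28}
  component: {x26, x27, x29, x30, x31}


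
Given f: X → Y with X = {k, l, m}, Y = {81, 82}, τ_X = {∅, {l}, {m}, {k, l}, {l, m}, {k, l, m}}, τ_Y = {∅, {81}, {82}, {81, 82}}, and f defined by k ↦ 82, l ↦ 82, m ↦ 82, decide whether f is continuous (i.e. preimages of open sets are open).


f IS continuous.

Compute f^{-1}(U) for each U ∈ τ_Y:
  U = ∅: f^{-1}(U) = ∅ ∈ τ_X ✓.
  U = {81}: f^{-1}(U) = ∅ ∈ τ_X ✓.
  U = {82}: f^{-1}(U) = {k, l, m} ∈ τ_X ✓.
  U = {81, 82}: f^{-1}(U) = {k, l, m} ∈ τ_X ✓.
Every preimage lies in τ_X, so f IS continuous.


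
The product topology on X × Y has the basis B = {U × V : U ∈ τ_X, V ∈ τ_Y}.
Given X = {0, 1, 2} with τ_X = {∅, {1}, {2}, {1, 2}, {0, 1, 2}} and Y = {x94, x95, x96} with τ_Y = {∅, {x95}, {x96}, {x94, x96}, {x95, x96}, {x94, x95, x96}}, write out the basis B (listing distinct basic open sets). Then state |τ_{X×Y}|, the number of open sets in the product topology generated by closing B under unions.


Basis B = {∅ × ∅, {1} × {x95}, {1} × {x96}, {2} × {x95}, {2} × {x96}, {1} × {x94, x96}, {1} × {x95, x96}, {1, 2} × {x95}, {1, 2} × {x96}, {2} × {x94, x96}, {2} × {x95, x96}, {0, 1, 2} × {x95}, {0, 1, 2} × {x96}, {1} × {x94, x95, x96}, {2} × {x94, x95, x96}, {1, 2} × {x94, x96}, {1, 2} × {x95, x96}, {0, 1, 2} × {x94, x96}, {0, 1, 2} × {x95, x96}, {1, 2} × {x94, x95, x96}, {0, 1, 2} × {x94, x95, x96}}; |τ_{X×Y}| = 70.

Enumerate products U × V with U ∈ τ_X, V ∈ τ_Y (deduplicated):
  ∅ × ∅ = {} (∅)
  {1} × {x95} = {(1,x95)}
  {1} × {x96} = {(1,x96)}
  {2} × {x95} = {(2,x95)}
  {2} × {x96} = {(2,x96)}
  {1} × {x94, x96} = {(1,x94), (1,x96)}
  {1} × {x95, x96} = {(1,x95), (1,x96)}
  {1, 2} × {x95} = {(1,x95), (2,x95)}
  {1, 2} × {x96} = {(1,x96), (2,x96)}
  {2} × {x94, x96} = {(2,x94), (2,x96)}
  {2} × {x95, x96} = {(2,x95), (2,x96)}
  {0, 1, 2} × {x95} = {(0,x95), (1,x95), (2,x95)}
  {0, 1, 2} × {x96} = {(0,x96), (1,x96), (2,x96)}
  {1} × {x94, x95, x96} = {(1,x94), (1,x95), (1,x96)}
  {2} × {x94, x95, x96} = {(2,x94), (2,x95), (2,x96)}
  {1, 2} × {x94, x96} = {(1,x94), (1,x96), (2,x94), (2,x96)}
  {1, 2} × {x95, x96} = {(1,x95), (1,x96), (2,x95), (2,x96)}
  {0, 1, 2} × {x94, x96} = {(0,x94), (0,x96), (1,x94), (1,x96), (2,x94), (2,x96)}
  {0, 1, 2} × {x95, x96} = {(0,x95), (0,x96), (1,x95), (1,x96), (2,x95), (2,x96)}
  {1, 2} × {x94, x95, x96} = {(1,x94), (1,x95), (1,x96), (2,x94), (2,x95), (2,x96)}
  {0, 1, 2} × {x94, x95, x96} = {(0,x94), (0,x95), (0,x96), (1,x94), (1,x95), (1,x96), (2,x94), (2,x95), (2,x96)}
These 21 distinct sets form the basis B.
Close under arbitrary unions to get τ_{X×Y}; counting gives |τ_{X×Y}| = 70.


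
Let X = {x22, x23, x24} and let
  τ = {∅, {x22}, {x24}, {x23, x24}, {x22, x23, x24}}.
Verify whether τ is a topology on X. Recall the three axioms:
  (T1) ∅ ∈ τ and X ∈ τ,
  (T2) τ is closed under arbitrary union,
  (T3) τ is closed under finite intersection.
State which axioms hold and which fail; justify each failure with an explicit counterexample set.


τ is NOT a topology on X.

Axiom (T1): ∅ ∈ τ? Yes; X ∈ τ? Yes.
Axiom (T2/T3): check pairwise unions and intersections of members of τ.
Counterexample for (T2): {x22} ∪ {x24} = {x22, x24} ∉ τ. Therefore τ is NOT a topology.


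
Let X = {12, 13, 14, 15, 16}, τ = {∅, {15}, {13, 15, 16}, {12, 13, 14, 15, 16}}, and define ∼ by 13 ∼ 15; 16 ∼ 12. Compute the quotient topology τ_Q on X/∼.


X/∼ = {[12=16], [13=15], [14]}; |τ_Q| = 2.

Equivalence classes: [12=16], [13=15], [14].
Quotient map π: X → X/∼ sends 12 ↦ [12=16], 13 ↦ [13=15], 14 ↦ [14], 15 ↦ [13=15], 16 ↦ [12=16].
For each subset V ⊆ X/∼, compute π^{-1}(V) ⊆ X and check whether π^{-1}(V) ∈ τ. V is open in τ_Q iff π^{-1}(V) ∈ τ.
  V = {}: π^{-1}(V) = ∅ ∈ τ ✓.
  V = {[12=16]}: π^{-1}(V) = {12, 16} ∉ τ ✗.
  V = {[13=15]}: π^{-1}(V) = {13, 15} ∉ τ ✗.
  V = {[12=16], [13=15]}: π^{-1}(V) = {12, 13, 15, 16} ∉ τ ✗.
  V = {[14]}: π^{-1}(V) = {14} ∉ τ ✗.
  V = {[12=16], [14]}: π^{-1}(V) = {12, 14, 16} ∉ τ ✗.
  V = {[13=15], [14]}: π^{-1}(V) = {13, 14, 15} ∉ τ ✗.
  V = {[12=16], [13=15], [14]}: π^{-1}(V) = {12, 13, 14, 15, 16} ∈ τ ✓.
Open sets in the quotient: τ_Q = {{}, {[12=16], [13=15], [14]}} (2 elements).
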